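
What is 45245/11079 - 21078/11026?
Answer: 132674104/61078527 ≈ 2.1722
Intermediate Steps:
45245/11079 - 21078/11026 = 45245*(1/11079) - 21078*1/11026 = 45245/11079 - 10539/5513 = 132674104/61078527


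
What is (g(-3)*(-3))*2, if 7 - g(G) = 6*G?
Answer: -150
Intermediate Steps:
g(G) = 7 - 6*G
(g(-3)*(-3))*2 = ((7 - 6*(-3))*(-3))*2 = ((7 + 18)*(-3))*2 = (25*(-3))*2 = -75*2 = -150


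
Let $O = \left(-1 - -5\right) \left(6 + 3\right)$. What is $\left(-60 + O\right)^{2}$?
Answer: $576$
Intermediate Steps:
$O = 36$ ($O = \left(-1 + 5\right) 9 = 4 \cdot 9 = 36$)
$\left(-60 + O\right)^{2} = \left(-60 + 36\right)^{2} = \left(-24\right)^{2} = 576$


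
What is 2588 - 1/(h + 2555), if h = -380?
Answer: 5628899/2175 ≈ 2588.0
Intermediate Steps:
2588 - 1/(h + 2555) = 2588 - 1/(-380 + 2555) = 2588 - 1/2175 = 5628899/2175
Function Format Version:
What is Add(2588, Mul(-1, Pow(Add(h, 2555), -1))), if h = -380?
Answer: Rational(5628899, 2175) ≈ 2588.0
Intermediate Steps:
Add(2588, Mul(-1, Pow(Add(h, 2555), -1))) = Add(2588, Mul(-1, Pow(Add(-380, 2555), -1))) = Add(2588, Mul(-1, Pow(2175, -1))) = Add(2588, Mul(-1, Rational(1, 2175))) = Add(2588, Rational(-1, 2175)) = Rational(5628899, 2175)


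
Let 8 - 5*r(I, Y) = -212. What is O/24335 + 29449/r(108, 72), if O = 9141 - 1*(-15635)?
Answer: 717731559/1070740 ≈ 670.31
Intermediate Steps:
r(I, Y) = 44 (r(I, Y) = 8/5 - 1/5*(-212) = 8/5 + 212/5 = 44)
O = 24776 (O = 9141 + 15635 = 24776)
O/24335 + 29449/r(108, 72) = 24776/24335 + 29449/44 = 717731559/1070740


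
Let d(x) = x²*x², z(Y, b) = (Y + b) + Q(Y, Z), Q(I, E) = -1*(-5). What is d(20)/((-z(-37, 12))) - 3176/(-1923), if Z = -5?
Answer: 15387176/1923 ≈ 8001.6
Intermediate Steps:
Q(I, E) = 5
z(Y, b) = 5 + Y + b (z(Y, b) = (Y + b) + 5 = 5 + Y + b)
d(x) = x⁴
d(20)/((-z(-37, 12))) - 3176/(-1923) = 20⁴/((-(5 - 37 + 12))) - 3176/(-1923) = 160000/((-1*(-20))) - 3176*(-1/1923) = 160000/20 + 3176/1923 = 160000*(1/20) + 3176/1923 = 8000 + 3176/1923 = 15387176/1923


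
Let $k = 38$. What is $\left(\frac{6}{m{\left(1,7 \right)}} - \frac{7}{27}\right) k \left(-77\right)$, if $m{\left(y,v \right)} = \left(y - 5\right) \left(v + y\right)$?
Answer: $\frac{282359}{216} \approx 1307.2$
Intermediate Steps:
$m{\left(y,v \right)} = \left(-5 + y\right) \left(v + y\right)$
$\left(\frac{6}{m{\left(1,7 \right)}} - \frac{7}{27}\right) k \left(-77\right) = \left(\frac{6}{1^{2} - 35 - 5 + 7 \cdot 1} - \frac{7}{27}\right) 38 \left(-77\right) = \left(\frac{6}{1 - 35 - 5 + 7} - \frac{7}{27}\right) 38 \left(-77\right) = \left(\frac{6}{-32} - \frac{7}{27}\right) 38 \left(-77\right) = \left(6 \left(- \frac{1}{32}\right) - \frac{7}{27}\right) 38 \left(-77\right) = \left(- \frac{3}{16} - \frac{7}{27}\right) 38 \left(-77\right) = \left(- \frac{193}{432}\right) 38 \left(-77\right) = \left(- \frac{3667}{216}\right) \left(-77\right) = \frac{282359}{216}$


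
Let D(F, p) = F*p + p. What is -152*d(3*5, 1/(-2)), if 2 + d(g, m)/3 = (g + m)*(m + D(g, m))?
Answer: 57114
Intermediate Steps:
D(F, p) = p + F*p
d(g, m) = -6 + 3*(g + m)*(m + m*(1 + g)) (d(g, m) = -6 + 3*((g + m)*(m + m*(1 + g))) = -6 + 3*(g + m)*(m + m*(1 + g)))
-152*d(3*5, 1/(-2)) = -152*(-6 + 3*(1/(-2))² + 3*(3*5)/(-2) + 3*(1/(-2))²*(1 + 3*5) + 3*(3*5)*(1 + 3*5)/(-2)) = -152*(-6 + 3*(-½)² + 3*15*(-½) + 3*(-½)²*(1 + 15) + 3*15*(-½)*(1 + 15)) = -152*(-6 + 3*(¼) - 45/2 + 3*(¼)*16 + 3*15*(-½)*16) = -152*(-6 + ¾ - 45/2 + 12 - 360) = -152*(-1503)/4 = -4*(-28557/2) = 57114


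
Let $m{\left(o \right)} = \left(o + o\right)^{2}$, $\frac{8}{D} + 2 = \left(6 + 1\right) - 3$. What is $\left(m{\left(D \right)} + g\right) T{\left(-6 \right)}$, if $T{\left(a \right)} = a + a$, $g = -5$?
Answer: $-708$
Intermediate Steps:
$D = 4$ ($D = \frac{8}{-2 + \left(\left(6 + 1\right) - 3\right)} = \frac{8}{-2 + \left(7 - 3\right)} = \frac{8}{-2 + 4} = \frac{8}{2} = 8 \cdot \frac{1}{2} = 4$)
$m{\left(o \right)} = 4 o^{2}$ ($m{\left(o \right)} = \left(2 o\right)^{2} = 4 o^{2}$)
$T{\left(a \right)} = 2 a$
$\left(m{\left(D \right)} + g\right) T{\left(-6 \right)} = \left(4 \cdot 4^{2} - 5\right) 2 \left(-6\right) = \left(4 \cdot 16 - 5\right) \left(-12\right) = \left(64 - 5\right) \left(-12\right) = 59 \left(-12\right) = -708$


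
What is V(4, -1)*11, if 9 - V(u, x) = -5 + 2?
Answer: 132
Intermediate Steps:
V(u, x) = 12 (V(u, x) = 9 - (-5 + 2) = 9 - 1*(-3) = 9 + 3 = 12)
V(4, -1)*11 = 12*11 = 132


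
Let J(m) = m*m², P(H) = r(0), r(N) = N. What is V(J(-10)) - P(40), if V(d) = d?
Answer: -1000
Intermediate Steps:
P(H) = 0
J(m) = m³
V(J(-10)) - P(40) = (-10)³ - 1*0 = -1000 + 0 = -1000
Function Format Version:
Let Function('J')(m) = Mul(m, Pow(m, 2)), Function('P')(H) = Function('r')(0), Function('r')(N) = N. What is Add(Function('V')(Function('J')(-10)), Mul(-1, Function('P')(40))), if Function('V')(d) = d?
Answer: -1000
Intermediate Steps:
Function('P')(H) = 0
Function('J')(m) = Pow(m, 3)
Add(Function('V')(Function('J')(-10)), Mul(-1, Function('P')(40))) = Add(Pow(-10, 3), Mul(-1, 0)) = Add(-1000, 0) = -1000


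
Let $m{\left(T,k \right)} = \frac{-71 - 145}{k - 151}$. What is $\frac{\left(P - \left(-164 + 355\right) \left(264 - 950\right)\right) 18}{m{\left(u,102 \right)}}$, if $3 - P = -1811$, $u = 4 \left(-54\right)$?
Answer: $542430$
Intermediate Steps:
$u = -216$
$m{\left(T,k \right)} = - \frac{216}{-151 + k}$
$P = 1814$ ($P = 3 - -1811 = 3 + 1811 = 1814$)
$\frac{\left(P - \left(-164 + 355\right) \left(264 - 950\right)\right) 18}{m{\left(u,102 \right)}} = \frac{\left(1814 - \left(-164 + 355\right) \left(264 - 950\right)\right) 18}{\left(-216\right) \frac{1}{-151 + 102}} = \frac{\left(1814 - 191 \left(-686\right)\right) 18}{\left(-216\right) \frac{1}{-49}} = \frac{\left(1814 - -131026\right) 18}{\left(-216\right) \left(- \frac{1}{49}\right)} = \frac{\left(1814 + 131026\right) 18}{\frac{216}{49}} = 132840 \cdot 18 \cdot \frac{49}{216} = 2391120 \cdot \frac{49}{216} = 542430$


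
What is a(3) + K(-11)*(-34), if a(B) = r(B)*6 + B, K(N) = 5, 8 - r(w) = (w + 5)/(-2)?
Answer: -95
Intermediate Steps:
r(w) = 21/2 + w/2 (r(w) = 8 - (w + 5)/(-2) = 8 - (-1)*(5 + w)/2 = 8 - (-5/2 - w/2) = 8 + (5/2 + w/2) = 21/2 + w/2)
a(B) = 63 + 4*B (a(B) = (21/2 + B/2)*6 + B = (63 + 3*B) + B = 63 + 4*B)
a(3) + K(-11)*(-34) = (63 + 4*3) + 5*(-34) = (63 + 12) - 170 = 75 - 170 = -95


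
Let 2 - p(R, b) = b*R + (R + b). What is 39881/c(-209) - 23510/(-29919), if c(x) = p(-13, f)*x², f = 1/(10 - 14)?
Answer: 237131287/275135124 ≈ 0.86187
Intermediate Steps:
f = -¼ (f = 1/(-4) = -¼ ≈ -0.25000)
p(R, b) = 2 - R - b - R*b (p(R, b) = 2 - (b*R + (R + b)) = 2 - (R*b + (R + b)) = 2 - (R + b + R*b) = 2 + (-R - b - R*b) = 2 - R - b - R*b)
c(x) = 12*x² (c(x) = (2 - 1*(-13) - 1*(-¼) - 1*(-13)*(-¼))*x² = (2 + 13 + ¼ - 13/4)*x² = 12*x²)
39881/c(-209) - 23510/(-29919) = 39881/((12*(-209)²)) - 23510/(-29919) = 39881/((12*43681)) - 23510*(-1/29919) = 39881/524172 + 23510/29919 = 39881*(1/524172) + 23510/29919 = 2099/27588 + 23510/29919 = 237131287/275135124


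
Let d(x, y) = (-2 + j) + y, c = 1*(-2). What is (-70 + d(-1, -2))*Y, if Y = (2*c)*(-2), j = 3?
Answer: -568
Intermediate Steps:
c = -2
Y = 8 (Y = (2*(-2))*(-2) = -4*(-2) = 8)
d(x, y) = 1 + y (d(x, y) = (-2 + 3) + y = 1 + y)
(-70 + d(-1, -2))*Y = (-70 + (1 - 2))*8 = (-70 - 1)*8 = -71*8 = -568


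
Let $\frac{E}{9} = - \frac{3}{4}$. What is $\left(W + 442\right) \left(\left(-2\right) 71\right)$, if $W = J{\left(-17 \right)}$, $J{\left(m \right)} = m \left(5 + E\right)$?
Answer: $- \frac{133977}{2} \approx -66989.0$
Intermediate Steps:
$E = - \frac{27}{4}$ ($E = 9 \left(- \frac{3}{4}\right) = - \frac{27}{4} \approx -6.75$)
$J{\left(m \right)} = - \frac{7 m}{4}$ ($J{\left(m \right)} = m \left(5 - \frac{27}{4}\right) = m \left(- \frac{7}{4}\right) = - \frac{7 m}{4}$)
$W = \frac{119}{4}$ ($W = \left(- \frac{7}{4}\right) \left(-17\right) = \frac{119}{4} \approx 29.75$)
$\left(W + 442\right) \left(\left(-2\right) 71\right) = \left(\frac{119}{4} + 442\right) \left(\left(-2\right) 71\right) = \frac{1887}{4} \left(-142\right) = - \frac{133977}{2}$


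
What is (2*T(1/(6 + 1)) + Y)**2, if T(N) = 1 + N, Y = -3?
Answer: 25/49 ≈ 0.51020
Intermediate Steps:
(2*T(1/(6 + 1)) + Y)**2 = (2*(1 + 1/(6 + 1)) - 3)**2 = (2*(1 + 1/7) - 3)**2 = (2*(8/7) - 3)**2 = (16/7 - 3)**2 = (-5/7)**2 = 25/49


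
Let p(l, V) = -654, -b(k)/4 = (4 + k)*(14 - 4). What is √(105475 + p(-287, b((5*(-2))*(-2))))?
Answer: √104821 ≈ 323.76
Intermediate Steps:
b(k) = -160 - 40*k (b(k) = -4*(4 + k)*(14 - 4) = -4*(4 + k)*10 = -4*(40 + 10*k) = -160 - 40*k)
√(105475 + p(-287, b((5*(-2))*(-2)))) = √(105475 - 654) = √104821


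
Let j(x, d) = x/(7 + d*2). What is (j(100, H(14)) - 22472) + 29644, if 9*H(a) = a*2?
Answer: 854368/119 ≈ 7179.6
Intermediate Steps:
H(a) = 2*a/9 (H(a) = (a*2)/9 = (2*a)/9 = 2*a/9)
j(x, d) = x/(7 + 2*d)
(j(100, H(14)) - 22472) + 29644 = (100/(7 + 2*((2/9)*14)) - 22472) + 29644 = (100/(7 + 2*(28/9)) - 22472) + 29644 = (100/(7 + 56/9) - 22472) + 29644 = (100/(119/9) - 22472) + 29644 = (100*(9/119) - 22472) + 29644 = (900/119 - 22472) + 29644 = -2673268/119 + 29644 = 854368/119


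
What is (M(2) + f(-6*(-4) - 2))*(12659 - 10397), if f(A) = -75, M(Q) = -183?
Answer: -583596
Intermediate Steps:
(M(2) + f(-6*(-4) - 2))*(12659 - 10397) = (-183 - 75)*(12659 - 10397) = -258*2262 = -583596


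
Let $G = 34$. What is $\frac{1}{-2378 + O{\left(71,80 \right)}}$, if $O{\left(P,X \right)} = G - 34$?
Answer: $- \frac{1}{2378} \approx -0.00042052$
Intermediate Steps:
$O{\left(P,X \right)} = 0$ ($O{\left(P,X \right)} = 34 - 34 = 0$)
$\frac{1}{-2378 + O{\left(71,80 \right)}} = \frac{1}{-2378 + 0} = \frac{1}{-2378} = - \frac{1}{2378}$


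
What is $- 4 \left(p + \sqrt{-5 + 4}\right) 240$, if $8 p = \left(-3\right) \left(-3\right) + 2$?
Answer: $-1320 - 960 i \approx -1320.0 - 960.0 i$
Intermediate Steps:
$p = \frac{11}{8}$ ($p = \frac{\left(-3\right) \left(-3\right) + 2}{8} = \frac{9 + 2}{8} = \frac{1}{8} \cdot 11 = \frac{11}{8} \approx 1.375$)
$- 4 \left(p + \sqrt{-5 + 4}\right) 240 = - 4 \left(\frac{11}{8} + \sqrt{-5 + 4}\right) 240 = - 4 \left(\frac{11}{8} + \sqrt{-1}\right) 240 = - 4 \left(\frac{11}{8} + i\right) 240 = \left(- \frac{11}{2} - 4 i\right) 240 = -1320 - 960 i$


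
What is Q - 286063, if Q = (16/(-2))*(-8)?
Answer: -285999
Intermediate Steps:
Q = 64 (Q = -½*16*(-8) = -8*(-8) = 64)
Q - 286063 = 64 - 286063 = -285999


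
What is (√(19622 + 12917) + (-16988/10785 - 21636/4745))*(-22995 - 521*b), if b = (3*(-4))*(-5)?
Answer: 227113108288/682331 - 54255*√32539 ≈ -9.4540e+6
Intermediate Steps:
b = 60 (b = -12*(-5) = 60)
(√(19622 + 12917) + (-16988/10785 - 21636/4745))*(-22995 - 521*b) = (√(19622 + 12917) + (-16988/10785 - 21636/4745))*(-22995 - 521*60) = (√32539 + (-16988*1/10785 - 21636*1/4745))*(-22995 - 31260) = (√32539 + (-16988/10785 - 21636/4745))*(-54255) = (√32539 - 62790464/10234965)*(-54255) = (-62790464/10234965 + √32539)*(-54255) = 227113108288/682331 - 54255*√32539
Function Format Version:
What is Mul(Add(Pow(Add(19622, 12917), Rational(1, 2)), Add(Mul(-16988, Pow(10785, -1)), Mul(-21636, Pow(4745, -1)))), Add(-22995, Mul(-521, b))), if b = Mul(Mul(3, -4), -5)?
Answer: Add(Rational(227113108288, 682331), Mul(-54255, Pow(32539, Rational(1, 2)))) ≈ -9.4540e+6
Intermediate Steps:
b = 60 (b = Mul(-12, -5) = 60)
Mul(Add(Pow(Add(19622, 12917), Rational(1, 2)), Add(Mul(-16988, Pow(10785, -1)), Mul(-21636, Pow(4745, -1)))), Add(-22995, Mul(-521, b))) = Mul(Add(Pow(Add(19622, 12917), Rational(1, 2)), Add(Mul(-16988, Pow(10785, -1)), Mul(-21636, Pow(4745, -1)))), Add(-22995, Mul(-521, 60))) = Mul(Add(Pow(32539, Rational(1, 2)), Add(Mul(-16988, Rational(1, 10785)), Mul(-21636, Rational(1, 4745)))), Add(-22995, -31260)) = Mul(Add(Pow(32539, Rational(1, 2)), Add(Rational(-16988, 10785), Rational(-21636, 4745))), -54255) = Mul(Add(Pow(32539, Rational(1, 2)), Rational(-62790464, 10234965)), -54255) = Mul(Add(Rational(-62790464, 10234965), Pow(32539, Rational(1, 2))), -54255) = Add(Rational(227113108288, 682331), Mul(-54255, Pow(32539, Rational(1, 2))))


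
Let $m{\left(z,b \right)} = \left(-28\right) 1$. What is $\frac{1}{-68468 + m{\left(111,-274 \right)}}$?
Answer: $- \frac{1}{68496} \approx -1.4599 \cdot 10^{-5}$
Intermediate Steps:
$m{\left(z,b \right)} = -28$
$\frac{1}{-68468 + m{\left(111,-274 \right)}} = \frac{1}{-68468 - 28} = \frac{1}{-68496} = - \frac{1}{68496}$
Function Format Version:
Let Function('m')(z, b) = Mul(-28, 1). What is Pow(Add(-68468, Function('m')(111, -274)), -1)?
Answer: Rational(-1, 68496) ≈ -1.4599e-5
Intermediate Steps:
Function('m')(z, b) = -28
Pow(Add(-68468, Function('m')(111, -274)), -1) = Pow(Add(-68468, -28), -1) = Pow(-68496, -1) = Rational(-1, 68496)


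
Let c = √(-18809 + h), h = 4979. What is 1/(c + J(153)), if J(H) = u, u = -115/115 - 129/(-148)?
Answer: -2812/302932681 - 21904*I*√13830/302932681 ≈ -9.2826e-6 - 0.0085033*I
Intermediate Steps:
c = I*√13830 (c = √(-18809 + 4979) = √(-13830) = I*√13830 ≈ 117.6*I)
u = -19/148 (u = -115*1/115 - 129*(-1/148) = -1 + 129/148 = -19/148 ≈ -0.12838)
J(H) = -19/148
1/(c + J(153)) = 1/(I*√13830 - 19/148) = 1/(-19/148 + I*√13830)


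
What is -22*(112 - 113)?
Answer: 22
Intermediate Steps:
-22*(112 - 113) = -22*(-1) = 22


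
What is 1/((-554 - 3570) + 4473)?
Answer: 1/349 ≈ 0.0028653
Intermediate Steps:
1/((-554 - 3570) + 4473) = 1/(-4124 + 4473) = 1/349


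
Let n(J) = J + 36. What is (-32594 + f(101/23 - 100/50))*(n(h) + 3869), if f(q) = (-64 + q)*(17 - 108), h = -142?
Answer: -2335750545/23 ≈ -1.0155e+8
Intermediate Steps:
n(J) = 36 + J
f(q) = 5824 - 91*q (f(q) = (-64 + q)*(-91) = 5824 - 91*q)
(-32594 + f(101/23 - 100/50))*(n(h) + 3869) = (-32594 + (5824 - 91*(101/23 - 100/50)))*((36 - 142) + 3869) = (-32594 + (5824 - 91*(101*(1/23) - 100*1/50)))*(-106 + 3869) = (-32594 + (5824 - 91*(101/23 - 2)))*3763 = (-32594 + (5824 - 91*55/23))*3763 = (-32594 + (5824 - 5005/23))*3763 = (-32594 + 128947/23)*3763 = -620715/23*3763 = -2335750545/23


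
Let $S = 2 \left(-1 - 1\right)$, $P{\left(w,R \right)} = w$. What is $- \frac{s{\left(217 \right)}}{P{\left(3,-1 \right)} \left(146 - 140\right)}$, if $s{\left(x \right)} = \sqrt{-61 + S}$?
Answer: $- \frac{i \sqrt{65}}{18} \approx - 0.4479 i$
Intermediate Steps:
$S = -4$ ($S = 2 \left(-2\right) = -4$)
$s{\left(x \right)} = i \sqrt{65}$ ($s{\left(x \right)} = \sqrt{-61 - 4} = \sqrt{-65} = i \sqrt{65}$)
$- \frac{s{\left(217 \right)}}{P{\left(3,-1 \right)} \left(146 - 140\right)} = - \frac{i \sqrt{65}}{3 \left(146 - 140\right)} = - \frac{i \sqrt{65}}{3 \cdot 6} = - \frac{i \sqrt{65}}{18}$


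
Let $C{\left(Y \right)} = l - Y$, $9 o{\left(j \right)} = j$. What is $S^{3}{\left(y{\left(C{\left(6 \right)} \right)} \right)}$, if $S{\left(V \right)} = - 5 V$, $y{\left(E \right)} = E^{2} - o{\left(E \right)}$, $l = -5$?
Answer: $- \frac{166375000000}{729} \approx -2.2822 \cdot 10^{8}$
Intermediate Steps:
$o{\left(j \right)} = \frac{j}{9}$
$C{\left(Y \right)} = -5 - Y$
$y{\left(E \right)} = E^{2} - \frac{E}{9}$
$S^{3}{\left(y{\left(C{\left(6 \right)} \right)} \right)} = \left(- 5 \left(-5 - 6\right) \left(- \frac{1}{9} - 11\right)\right)^{3} = \left(- 5 \left(- 11 \left(- \frac{1}{9} - 11\right)\right)\right)^{3} = \left(- 5 \left(\left(-11\right) \left(- \frac{100}{9}\right)\right)\right)^{3} = \left(\left(-5\right) \frac{1100}{9}\right)^{3} = \left(- \frac{5500}{9}\right)^{3} = - \frac{166375000000}{729}$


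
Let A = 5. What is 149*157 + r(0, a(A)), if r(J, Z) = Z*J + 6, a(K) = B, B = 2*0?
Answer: 23399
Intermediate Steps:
B = 0
a(K) = 0
r(J, Z) = 6 + J*Z (r(J, Z) = J*Z + 6 = 6 + J*Z)
149*157 + r(0, a(A)) = 149*157 + (6 + 0*0) = 23393 + (6 + 0) = 23393 + 6 = 23399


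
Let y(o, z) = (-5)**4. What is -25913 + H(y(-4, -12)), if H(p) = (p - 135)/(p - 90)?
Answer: -2772593/107 ≈ -25912.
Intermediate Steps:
y(o, z) = 625
H(p) = (-135 + p)/(-90 + p)
-25913 + H(y(-4, -12)) = -25913 + (-135 + 625)/(-90 + 625) = -25913 + 490/535 = -25913 + (1/535)*490 = -25913 + 98/107 = -2772593/107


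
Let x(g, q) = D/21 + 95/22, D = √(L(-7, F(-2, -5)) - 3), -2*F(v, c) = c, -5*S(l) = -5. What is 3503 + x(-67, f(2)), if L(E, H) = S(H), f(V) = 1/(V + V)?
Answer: 77161/22 + I*√2/21 ≈ 3507.3 + 0.067343*I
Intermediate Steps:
S(l) = 1 (S(l) = -⅕*(-5) = 1)
F(v, c) = -c/2
f(V) = 1/(2*V)
L(E, H) = 1
D = I*√2 (D = √(1 - 3) = √(-2) = I*√2 ≈ 1.4142*I)
x(g, q) = 95/22 + I*√2/21 (x(g, q) = (I*√2)/21 + 95/22 = (I*√2)*(1/21) + 95*(1/22) = I*√2/21 + 95/22 = 95/22 + I*√2/21)
3503 + x(-67, f(2)) = 3503 + (95/22 + I*√2/21) = 77161/22 + I*√2/21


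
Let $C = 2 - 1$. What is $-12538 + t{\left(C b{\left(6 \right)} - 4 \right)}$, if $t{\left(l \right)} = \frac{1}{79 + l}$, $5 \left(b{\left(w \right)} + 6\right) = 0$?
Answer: $- \frac{865121}{69} \approx -12538.0$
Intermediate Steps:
$C = 1$ ($C = 2 - 1 = 1$)
$b{\left(w \right)} = -6$ ($b{\left(w \right)} = -6 + \frac{1}{5} \cdot 0 = -6 + 0 = -6$)
$-12538 + t{\left(C b{\left(6 \right)} - 4 \right)} = -12538 + \frac{1}{79 + \left(1 \left(-6\right) - 4\right)} = -12538 + \frac{1}{79 - 10} = -12538 + \frac{1}{69} = - \frac{865121}{69}$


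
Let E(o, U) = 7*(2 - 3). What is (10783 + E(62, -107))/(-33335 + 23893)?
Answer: -5388/4721 ≈ -1.1413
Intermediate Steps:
E(o, U) = -7 (E(o, U) = 7*(-1) = -7)
(10783 + E(62, -107))/(-33335 + 23893) = (10783 - 7)/(-33335 + 23893) = 10776/(-9442) = 10776*(-1/9442) = -5388/4721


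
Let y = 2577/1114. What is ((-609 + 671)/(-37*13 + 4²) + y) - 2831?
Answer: -47269583/16710 ≈ -2828.8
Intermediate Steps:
y = 2577/1114 (y = 2577*(1/1114) = 2577/1114 ≈ 2.3133)
((-609 + 671)/(-37*13 + 4²) + y) - 2831 = ((-609 + 671)/(-37*13 + 4²) + 2577/1114) - 2831 = (62/(-481 + 16) + 2577/1114) - 2831 = (62/(-465) + 2577/1114) - 2831 = (62*(-1/465) + 2577/1114) - 2831 = (-2/15 + 2577/1114) - 2831 = 36427/16710 - 2831 = -47269583/16710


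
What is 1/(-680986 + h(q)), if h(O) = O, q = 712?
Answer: -1/680274 ≈ -1.4700e-6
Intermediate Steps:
1/(-680986 + h(q)) = 1/(-680986 + 712) = 1/(-680274) = -1/680274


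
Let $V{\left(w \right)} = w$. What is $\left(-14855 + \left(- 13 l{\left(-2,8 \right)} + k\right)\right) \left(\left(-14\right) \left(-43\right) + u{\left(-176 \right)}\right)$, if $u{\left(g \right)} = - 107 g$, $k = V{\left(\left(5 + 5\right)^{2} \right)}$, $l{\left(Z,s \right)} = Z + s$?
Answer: $-288264522$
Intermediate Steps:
$k = 100$ ($k = \left(5 + 5\right)^{2} = 10^{2} = 100$)
$\left(-14855 + \left(- 13 l{\left(-2,8 \right)} + k\right)\right) \left(\left(-14\right) \left(-43\right) + u{\left(-176 \right)}\right) = \left(-14855 + \left(- 13 \left(-2 + 8\right) + 100\right)\right) \left(\left(-14\right) \left(-43\right) - -18832\right) = \left(-14855 + \left(\left(-13\right) 6 + 100\right)\right) \left(602 + 18832\right) = \left(-14855 + \left(-78 + 100\right)\right) 19434 = \left(-14855 + 22\right) 19434 = \left(-14833\right) 19434 = -288264522$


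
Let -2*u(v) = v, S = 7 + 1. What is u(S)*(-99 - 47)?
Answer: 584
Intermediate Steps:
S = 8
u(v) = -v/2
u(S)*(-99 - 47) = (-½*8)*(-99 - 47) = -4*(-146) = 584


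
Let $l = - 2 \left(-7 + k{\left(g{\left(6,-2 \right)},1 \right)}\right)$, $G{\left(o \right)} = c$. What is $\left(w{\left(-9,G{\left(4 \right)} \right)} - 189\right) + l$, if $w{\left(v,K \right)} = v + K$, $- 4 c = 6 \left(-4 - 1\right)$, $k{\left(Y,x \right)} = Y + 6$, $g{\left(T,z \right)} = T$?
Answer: $- \frac{401}{2} \approx -200.5$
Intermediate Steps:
$k{\left(Y,x \right)} = 6 + Y$
$c = \frac{15}{2}$ ($c = - \frac{6 \left(-4 - 1\right)}{4} = - \frac{6 \left(-5\right)}{4} = \left(- \frac{1}{4}\right) \left(-30\right) = \frac{15}{2} \approx 7.5$)
$G{\left(o \right)} = \frac{15}{2}$
$l = -10$ ($l = - 2 \left(-7 + \left(6 + 6\right)\right) = - 2 \left(-7 + 12\right) = \left(-2\right) 5 = -10$)
$w{\left(v,K \right)} = K + v$
$\left(w{\left(-9,G{\left(4 \right)} \right)} - 189\right) + l = \left(\left(\frac{15}{2} - 9\right) - 189\right) - 10 = \left(- \frac{3}{2} - 189\right) - 10 = - \frac{381}{2} - 10 = - \frac{401}{2}$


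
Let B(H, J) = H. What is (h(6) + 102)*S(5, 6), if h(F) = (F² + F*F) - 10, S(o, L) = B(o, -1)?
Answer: 820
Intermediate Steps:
S(o, L) = o
h(F) = -10 + 2*F² (h(F) = (F² + F²) - 10 = 2*F² - 10 = -10 + 2*F²)
(h(6) + 102)*S(5, 6) = ((-10 + 2*6²) + 102)*5 = ((-10 + 2*36) + 102)*5 = ((-10 + 72) + 102)*5 = (62 + 102)*5 = 164*5 = 820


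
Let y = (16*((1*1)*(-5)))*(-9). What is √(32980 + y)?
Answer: 10*√337 ≈ 183.58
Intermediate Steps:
y = 720 (y = (16*(1*(-5)))*(-9) = (16*(-5))*(-9) = -80*(-9) = 720)
√(32980 + y) = √(32980 + 720) = √33700 = 10*√337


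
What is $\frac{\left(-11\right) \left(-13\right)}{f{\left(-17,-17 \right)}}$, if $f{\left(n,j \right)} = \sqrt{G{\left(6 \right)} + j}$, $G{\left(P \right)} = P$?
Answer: $- 13 i \sqrt{11} \approx - 43.116 i$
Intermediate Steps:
$f{\left(n,j \right)} = \sqrt{6 + j}$
$\frac{\left(-11\right) \left(-13\right)}{f{\left(-17,-17 \right)}} = \frac{\left(-11\right) \left(-13\right)}{\sqrt{6 - 17}} = \frac{143}{\sqrt{-11}} = \frac{143}{i \sqrt{11}} = 143 \left(- \frac{i \sqrt{11}}{11}\right) = - 13 i \sqrt{11}$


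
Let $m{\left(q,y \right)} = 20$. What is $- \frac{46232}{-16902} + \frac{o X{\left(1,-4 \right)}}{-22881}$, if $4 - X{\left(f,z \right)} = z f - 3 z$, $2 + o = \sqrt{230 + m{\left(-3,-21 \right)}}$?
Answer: $\frac{176283196}{64455777} + \frac{20 \sqrt{10}}{22881} \approx 2.7377$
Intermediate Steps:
$o = -2 + 5 \sqrt{10}$ ($o = -2 + \sqrt{230 + 20} = -2 + \sqrt{250} = -2 + 5 \sqrt{10} \approx 13.811$)
$X{\left(f,z \right)} = 4 + 3 z - f z$ ($X{\left(f,z \right)} = 4 - \left(z f - 3 z\right) = 4 - \left(f z - 3 z\right) = 4 - \left(- 3 z + f z\right) = 4 + 3 z - f z$)
$- \frac{46232}{-16902} + \frac{o X{\left(1,-4 \right)}}{-22881} = - \frac{46232}{-16902} + \frac{\left(-2 + 5 \sqrt{10}\right) \left(4 + 3 \left(-4\right) - 1 \left(-4\right)\right)}{-22881} = \left(-46232\right) \left(- \frac{1}{16902}\right) + \left(-2 + 5 \sqrt{10}\right) \left(4 - 12 + 4\right) \left(- \frac{1}{22881}\right) = \frac{23116}{8451} + \left(-2 + 5 \sqrt{10}\right) \left(-4\right) \left(- \frac{1}{22881}\right) = \frac{23116}{8451} + \left(8 - 20 \sqrt{10}\right) \left(- \frac{1}{22881}\right) = \frac{23116}{8451} - \left(\frac{8}{22881} - \frac{20 \sqrt{10}}{22881}\right) = \frac{176283196}{64455777} + \frac{20 \sqrt{10}}{22881}$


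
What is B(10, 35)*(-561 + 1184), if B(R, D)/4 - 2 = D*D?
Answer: 3057684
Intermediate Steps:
B(R, D) = 8 + 4*D**2 (B(R, D) = 8 + 4*(D*D) = 8 + 4*D**2)
B(10, 35)*(-561 + 1184) = (8 + 4*35**2)*(-561 + 1184) = (8 + 4*1225)*623 = (8 + 4900)*623 = 4908*623 = 3057684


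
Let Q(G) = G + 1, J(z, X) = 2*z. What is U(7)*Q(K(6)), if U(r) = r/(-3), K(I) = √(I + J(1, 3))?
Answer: -7/3 - 14*√2/3 ≈ -8.9330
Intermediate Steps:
K(I) = √(2 + I) (K(I) = √(I + 2*1) = √(I + 2) = √(2 + I))
U(r) = -r/3 (U(r) = r*(-⅓) = -r/3)
Q(G) = 1 + G
U(7)*Q(K(6)) = (-⅓*7)*(1 + √(2 + 6)) = -7*(1 + √8)/3 = -7*(1 + 2*√2)/3 = -7/3 - 14*√2/3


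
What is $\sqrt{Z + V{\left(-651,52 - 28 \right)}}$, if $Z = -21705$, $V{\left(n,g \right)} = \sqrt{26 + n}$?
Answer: $\sqrt{-21705 + 25 i} \approx 0.0848 + 147.33 i$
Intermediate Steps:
$\sqrt{Z + V{\left(-651,52 - 28 \right)}} = \sqrt{-21705 + \sqrt{26 - 651}} = \sqrt{-21705 + \sqrt{-625}} = \sqrt{-21705 + 25 i}$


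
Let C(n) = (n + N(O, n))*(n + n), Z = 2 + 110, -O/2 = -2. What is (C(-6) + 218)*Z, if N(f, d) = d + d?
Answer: 48608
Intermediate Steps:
O = 4 (O = -2*(-2) = 4)
N(f, d) = 2*d
Z = 112
C(n) = 6*n² (C(n) = (n + 2*n)*(n + n) = (3*n)*(2*n) = 6*n²)
(C(-6) + 218)*Z = (6*(-6)² + 218)*112 = (6*36 + 218)*112 = (216 + 218)*112 = 434*112 = 48608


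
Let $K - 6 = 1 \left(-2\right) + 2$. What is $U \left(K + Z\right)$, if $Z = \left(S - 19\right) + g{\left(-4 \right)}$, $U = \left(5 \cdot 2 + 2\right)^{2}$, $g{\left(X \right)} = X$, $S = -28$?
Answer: $-6480$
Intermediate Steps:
$U = 144$ ($U = \left(10 + 2\right)^{2} = 12^{2} = 144$)
$K = 6$ ($K = 6 + \left(1 \left(-2\right) + 2\right) = 6 + \left(-2 + 2\right) = 6 + 0 = 6$)
$Z = -51$ ($Z = \left(-28 - 19\right) - 4 = -47 - 4 = -51$)
$U \left(K + Z\right) = 144 \left(6 - 51\right) = 144 \left(-45\right) = -6480$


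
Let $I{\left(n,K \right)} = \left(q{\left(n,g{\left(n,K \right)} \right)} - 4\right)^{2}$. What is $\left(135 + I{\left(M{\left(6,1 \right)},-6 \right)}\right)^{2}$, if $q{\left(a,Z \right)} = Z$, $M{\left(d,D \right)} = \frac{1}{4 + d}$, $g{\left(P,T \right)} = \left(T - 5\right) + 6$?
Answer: $46656$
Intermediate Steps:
$g{\left(P,T \right)} = 1 + T$ ($g{\left(P,T \right)} = \left(-5 + T\right) + 6 = 1 + T$)
$I{\left(n,K \right)} = \left(-3 + K\right)^{2}$ ($I{\left(n,K \right)} = \left(\left(1 + K\right) - 4\right)^{2} = \left(-3 + K\right)^{2}$)
$\left(135 + I{\left(M{\left(6,1 \right)},-6 \right)}\right)^{2} = \left(135 + \left(-3 - 6\right)^{2}\right)^{2} = \left(135 + \left(-9\right)^{2}\right)^{2} = \left(135 + 81\right)^{2} = 216^{2} = 46656$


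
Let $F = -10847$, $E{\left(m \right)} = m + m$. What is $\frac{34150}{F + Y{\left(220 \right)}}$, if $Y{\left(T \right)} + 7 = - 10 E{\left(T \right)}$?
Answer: $- \frac{17075}{7627} \approx -2.2388$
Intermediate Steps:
$E{\left(m \right)} = 2 m$
$Y{\left(T \right)} = -7 - 20 T$ ($Y{\left(T \right)} = -7 - 10 \cdot 2 T = -7 - 20 T$)
$\frac{34150}{F + Y{\left(220 \right)}} = \frac{34150}{-10847 - 4407} = \frac{34150}{-15254} = 34150 \left(- \frac{1}{15254}\right) = - \frac{17075}{7627}$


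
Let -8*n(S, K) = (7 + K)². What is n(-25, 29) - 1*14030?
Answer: -14192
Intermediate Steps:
n(S, K) = -(7 + K)²/8
n(-25, 29) - 1*14030 = -(7 + 29)²/8 - 1*14030 = -⅛*36² - 14030 = -⅛*1296 - 14030 = -162 - 14030 = -14192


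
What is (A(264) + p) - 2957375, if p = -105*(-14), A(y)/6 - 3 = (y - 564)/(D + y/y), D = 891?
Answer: -659163251/223 ≈ -2.9559e+6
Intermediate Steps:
A(y) = 3168/223 + 3*y/446 (A(y) = 18 + 6*((y - 564)/(891 + y/y)) = 18 + 6*((-564 + y)/(891 + 1)) = 18 + 6*((-564 + y)/892) = 18 + 6*((-564 + y)*(1/892)) = 18 + 6*(-141/223 + y/892) = 18 + (-846/223 + 3*y/446) = 3168/223 + 3*y/446)
p = 1470
(A(264) + p) - 2957375 = ((3168/223 + (3/446)*264) + 1470) - 2957375 = ((3168/223 + 396/223) + 1470) - 2957375 = (3564/223 + 1470) - 2957375 = 331374/223 - 2957375 = -659163251/223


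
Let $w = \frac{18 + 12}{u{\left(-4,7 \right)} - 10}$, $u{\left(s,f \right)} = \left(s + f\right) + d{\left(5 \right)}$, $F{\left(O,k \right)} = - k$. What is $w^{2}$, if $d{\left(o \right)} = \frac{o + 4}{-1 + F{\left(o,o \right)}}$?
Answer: $\frac{3600}{289} \approx 12.457$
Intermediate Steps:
$d{\left(o \right)} = \frac{4 + o}{-1 - o}$ ($d{\left(o \right)} = \frac{o + 4}{-1 - o} = \frac{4 + o}{-1 - o}$)
$u{\left(s,f \right)} = - \frac{3}{2} + f + s$ ($u{\left(s,f \right)} = \left(s + f\right) + \frac{-4 - 5}{1 + 5} = \left(f + s\right) + \frac{-4 - 5}{6} = \left(f + s\right) + \frac{1}{6} \left(-9\right) = \left(f + s\right) - \frac{3}{2} = - \frac{3}{2} + f + s$)
$w = - \frac{60}{17}$ ($w = \frac{18 + 12}{\left(- \frac{3}{2} + 7 - 4\right) - 10} = \frac{30}{\frac{3}{2} - 10} = \frac{30}{- \frac{17}{2}} = 30 \left(- \frac{2}{17}\right) = - \frac{60}{17} \approx -3.5294$)
$w^{2} = \left(- \frac{60}{17}\right)^{2} = \frac{3600}{289}$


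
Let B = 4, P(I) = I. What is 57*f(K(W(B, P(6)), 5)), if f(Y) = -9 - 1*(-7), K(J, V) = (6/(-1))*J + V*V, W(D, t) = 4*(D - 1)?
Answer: -114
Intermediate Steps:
W(D, t) = -4 + 4*D (W(D, t) = 4*(-1 + D) = -4 + 4*D)
K(J, V) = V**2 - 6*J (K(J, V) = (6*(-1))*J + V**2 = -6*J + V**2 = V**2 - 6*J)
f(Y) = -2 (f(Y) = -9 + 7 = -2)
57*f(K(W(B, P(6)), 5)) = 57*(-2) = -114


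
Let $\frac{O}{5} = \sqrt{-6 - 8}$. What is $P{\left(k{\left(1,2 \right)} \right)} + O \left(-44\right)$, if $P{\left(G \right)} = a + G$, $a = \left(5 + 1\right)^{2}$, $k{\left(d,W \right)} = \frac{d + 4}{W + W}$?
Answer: $\frac{149}{4} - 220 i \sqrt{14} \approx 37.25 - 823.17 i$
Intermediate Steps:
$k{\left(d,W \right)} = \frac{4 + d}{2 W}$
$a = 36$ ($a = 6^{2} = 36$)
$O = 5 i \sqrt{14}$ ($O = 5 \sqrt{-6 - 8} = 5 \sqrt{-14} = 5 i \sqrt{14} \approx 18.708 i$)
$P{\left(G \right)} = 36 + G$
$P{\left(k{\left(1,2 \right)} \right)} + O \left(-44\right) = \left(36 + \frac{4 + 1}{2 \cdot 2}\right) + 5 i \sqrt{14} \left(-44\right) = \left(36 + \frac{1}{2} \cdot \frac{1}{2} \cdot 5\right) - 220 i \sqrt{14} = \left(36 + \frac{5}{4}\right) - 220 i \sqrt{14} = \frac{149}{4} - 220 i \sqrt{14}$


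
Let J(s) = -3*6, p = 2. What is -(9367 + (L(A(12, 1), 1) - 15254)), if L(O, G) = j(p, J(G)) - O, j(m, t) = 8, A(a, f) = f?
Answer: 5880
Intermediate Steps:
J(s) = -18
L(O, G) = 8 - O
-(9367 + (L(A(12, 1), 1) - 15254)) = -(9367 + ((8 - 1*1) - 15254)) = -(9367 + ((8 - 1) - 15254)) = -(9367 + (7 - 15254)) = -(9367 - 15247) = -1*(-5880) = 5880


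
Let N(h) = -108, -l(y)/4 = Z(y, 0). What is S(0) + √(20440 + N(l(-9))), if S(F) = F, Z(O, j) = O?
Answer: 2*√5083 ≈ 142.59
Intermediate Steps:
l(y) = -4*y
S(0) + √(20440 + N(l(-9))) = 0 + √(20440 - 108) = 0 + √20332 = 0 + 2*√5083 = 2*√5083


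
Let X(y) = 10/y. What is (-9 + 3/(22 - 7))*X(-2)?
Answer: 44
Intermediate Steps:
(-9 + 3/(22 - 7))*X(-2) = (-9 + 3/(22 - 7))*(10/(-2)) = (-9 + 3/15)*(10*(-½)) = (-9 + (1/15)*3)*(-5) = (-9 + ⅕)*(-5) = -44/5*(-5) = 44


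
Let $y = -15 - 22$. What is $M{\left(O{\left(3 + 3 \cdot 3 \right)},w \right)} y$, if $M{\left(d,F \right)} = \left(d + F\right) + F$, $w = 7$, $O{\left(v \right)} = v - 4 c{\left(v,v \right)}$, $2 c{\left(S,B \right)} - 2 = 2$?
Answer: $-666$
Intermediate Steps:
$c{\left(S,B \right)} = 2$ ($c{\left(S,B \right)} = 1 + \frac{1}{2} \cdot 2 = 1 + 1 = 2$)
$y = -37$
$O{\left(v \right)} = -8 + v$ ($O{\left(v \right)} = v - 8 = -8 + v$)
$M{\left(d,F \right)} = d + 2 F$ ($M{\left(d,F \right)} = \left(F + d\right) + F = d + 2 F$)
$M{\left(O{\left(3 + 3 \cdot 3 \right)},w \right)} y = \left(\left(-8 + \left(3 + 3 \cdot 3\right)\right) + 2 \cdot 7\right) \left(-37\right) = \left(\left(-8 + \left(3 + 9\right)\right) + 14\right) \left(-37\right) = \left(\left(-8 + 12\right) + 14\right) \left(-37\right) = \left(4 + 14\right) \left(-37\right) = 18 \left(-37\right) = -666$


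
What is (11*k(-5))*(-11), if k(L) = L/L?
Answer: -121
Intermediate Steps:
k(L) = 1
(11*k(-5))*(-11) = (11*1)*(-11) = 11*(-11) = -121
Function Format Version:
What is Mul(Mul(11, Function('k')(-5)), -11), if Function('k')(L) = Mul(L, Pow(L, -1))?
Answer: -121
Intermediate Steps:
Function('k')(L) = 1
Mul(Mul(11, Function('k')(-5)), -11) = Mul(Mul(11, 1), -11) = Mul(11, -11) = -121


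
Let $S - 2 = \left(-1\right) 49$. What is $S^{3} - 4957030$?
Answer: $-5060853$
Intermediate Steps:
$S = -47$ ($S = 2 - 49 = -47$)
$S^{3} - 4957030 = \left(-47\right)^{3} - 4957030 = -103823 - 4957030 = -5060853$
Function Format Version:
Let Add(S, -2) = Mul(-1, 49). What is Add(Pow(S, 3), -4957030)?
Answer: -5060853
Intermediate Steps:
S = -47 (S = Add(2, Mul(-1, 49)) = Add(2, -49) = -47)
Add(Pow(S, 3), -4957030) = Add(Pow(-47, 3), -4957030) = Add(-103823, -4957030) = -5060853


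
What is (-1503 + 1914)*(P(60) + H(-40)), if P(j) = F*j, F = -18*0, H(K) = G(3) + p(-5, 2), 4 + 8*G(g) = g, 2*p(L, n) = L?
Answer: -8631/8 ≈ -1078.9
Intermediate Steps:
p(L, n) = L/2
G(g) = -½ + g/8
H(K) = -21/8 (H(K) = (-½ + (⅛)*3) + (½)*(-5) = (-½ + 3/8) - 5/2 = -⅛ - 5/2 = -21/8)
F = 0
P(j) = 0 (P(j) = 0*j = 0)
(-1503 + 1914)*(P(60) + H(-40)) = (-1503 + 1914)*(0 - 21/8) = 411*(-21/8) = -8631/8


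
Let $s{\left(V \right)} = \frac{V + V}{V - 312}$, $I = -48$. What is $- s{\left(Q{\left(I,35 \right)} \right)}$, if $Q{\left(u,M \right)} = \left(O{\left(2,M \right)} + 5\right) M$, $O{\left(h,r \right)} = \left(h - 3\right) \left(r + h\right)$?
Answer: $- \frac{280}{179} \approx -1.5642$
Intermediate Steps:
$O{\left(h,r \right)} = \left(-3 + h\right) \left(h + r\right)$
$Q{\left(u,M \right)} = M \left(3 - M\right)$ ($Q{\left(u,M \right)} = \left(\left(2^{2} - 6 - 3 M + 2 M\right) + 5\right) M = \left(\left(4 - 6 - 3 M + 2 M\right) + 5\right) M = \left(\left(-2 - M\right) + 5\right) M = \left(3 - M\right) M = M \left(3 - M\right)$)
$s{\left(V \right)} = \frac{2 V}{-312 + V}$
$- s{\left(Q{\left(I,35 \right)} \right)} = - \frac{2 \cdot 35 \left(3 - 35\right)}{-312 + 35 \left(3 - 35\right)} = - \frac{2 \cdot 35 \left(-32\right)}{-312 + 35 \left(-32\right)} = - \frac{2 \left(-1120\right)}{-312 - 1120} = - \frac{2 \left(-1120\right)}{-1432} = - \frac{2 \left(-1120\right) \left(-1\right)}{1432} = \left(-1\right) \frac{280}{179} = - \frac{280}{179}$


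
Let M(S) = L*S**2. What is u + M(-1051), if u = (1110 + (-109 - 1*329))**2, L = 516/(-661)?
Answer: -271477092/661 ≈ -4.1071e+5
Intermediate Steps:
L = -516/661 (L = 516*(-1/661) = -516/661 ≈ -0.78064)
u = 451584 (u = (1110 + (-109 - 329))**2 = (1110 - 438)**2 = 672**2 = 451584)
M(S) = -516*S**2/661
u + M(-1051) = 451584 - 516/661*(-1051)**2 = 451584 - 516/661*1104601 = 451584 - 569974116/661 = -271477092/661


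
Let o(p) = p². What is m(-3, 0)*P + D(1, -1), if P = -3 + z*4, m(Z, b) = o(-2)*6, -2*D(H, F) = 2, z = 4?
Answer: 311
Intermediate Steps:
D(H, F) = -1 (D(H, F) = -½*2 = -1)
m(Z, b) = 24 (m(Z, b) = (-2)²*6 = 4*6 = 24)
P = 13 (P = -3 + 4*4 = -3 + 16 = 13)
m(-3, 0)*P + D(1, -1) = 24*13 - 1 = 312 - 1 = 311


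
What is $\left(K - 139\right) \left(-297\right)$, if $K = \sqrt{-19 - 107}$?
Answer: $41283 - 891 i \sqrt{14} \approx 41283.0 - 3333.8 i$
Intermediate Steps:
$K = 3 i \sqrt{14}$ ($K = \sqrt{-126} = 3 i \sqrt{14} \approx 11.225 i$)
$\left(K - 139\right) \left(-297\right) = \left(3 i \sqrt{14} - 139\right) \left(-297\right) = \left(-139 + 3 i \sqrt{14}\right) \left(-297\right) = 41283 - 891 i \sqrt{14}$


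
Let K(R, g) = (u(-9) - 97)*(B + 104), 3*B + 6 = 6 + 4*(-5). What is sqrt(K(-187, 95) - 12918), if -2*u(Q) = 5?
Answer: 4*I*sqrt(12714)/3 ≈ 150.34*I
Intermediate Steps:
B = -20/3 (B = -2 + (6 + 4*(-5))/3 = -2 + (6 - 20)/3 = -2 + (1/3)*(-14) = -2 - 14/3 = -20/3 ≈ -6.6667)
u(Q) = -5/2 (u(Q) = -1/2*5 = -5/2)
K(R, g) = -29054/3 (K(R, g) = (-5/2 - 97)*(-20/3 + 104) = -199/2*292/3 = -29054/3)
sqrt(K(-187, 95) - 12918) = sqrt(-29054/3 - 12918) = sqrt(-67808/3) = 4*I*sqrt(12714)/3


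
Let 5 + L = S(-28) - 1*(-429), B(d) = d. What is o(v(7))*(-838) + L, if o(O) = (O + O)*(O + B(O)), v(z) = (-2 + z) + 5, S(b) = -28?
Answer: -334804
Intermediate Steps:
L = 396 (L = -5 + (-28 - 1*(-429)) = -5 + (-28 + 429) = -5 + 401 = 396)
v(z) = 3 + z
o(O) = 4*O**2 (o(O) = (O + O)*(O + O) = (2*O)*(2*O) = 4*O**2)
o(v(7))*(-838) + L = (4*(3 + 7)**2)*(-838) + 396 = (4*10**2)*(-838) + 396 = (4*100)*(-838) + 396 = 400*(-838) + 396 = -335200 + 396 = -334804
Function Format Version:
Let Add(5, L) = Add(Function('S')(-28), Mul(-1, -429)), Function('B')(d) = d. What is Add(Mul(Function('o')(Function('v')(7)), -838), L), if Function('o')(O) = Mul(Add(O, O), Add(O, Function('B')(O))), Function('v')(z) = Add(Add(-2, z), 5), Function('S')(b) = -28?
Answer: -334804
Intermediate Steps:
L = 396 (L = Add(-5, Add(-28, Mul(-1, -429))) = Add(-5, Add(-28, 429)) = Add(-5, 401) = 396)
Function('v')(z) = Add(3, z)
Function('o')(O) = Mul(4, Pow(O, 2)) (Function('o')(O) = Mul(Add(O, O), Add(O, O)) = Mul(Mul(2, O), Mul(2, O)) = Mul(4, Pow(O, 2)))
Add(Mul(Function('o')(Function('v')(7)), -838), L) = Add(Mul(Mul(4, Pow(Add(3, 7), 2)), -838), 396) = Add(Mul(Mul(4, Pow(10, 2)), -838), 396) = Add(Mul(Mul(4, 100), -838), 396) = Add(Mul(400, -838), 396) = Add(-335200, 396) = -334804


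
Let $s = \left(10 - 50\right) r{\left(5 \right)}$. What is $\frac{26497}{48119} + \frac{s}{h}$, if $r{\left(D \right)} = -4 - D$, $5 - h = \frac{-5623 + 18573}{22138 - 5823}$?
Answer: $\frac{1264179961}{14676295} \approx 86.138$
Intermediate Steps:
$h = \frac{13725}{3263}$ ($h = 5 - \frac{-5623 + 18573}{22138 - 5823} = 5 - \frac{12950}{16315} = 5 - 12950 \cdot \frac{1}{16315} = 5 - \frac{2590}{3263} = \frac{13725}{3263} \approx 4.2063$)
$s = 360$ ($s = \left(10 - 50\right) \left(-4 - 5\right) = - 40 \left(-4 - 5\right) = \left(-40\right) \left(-9\right) = 360$)
$\frac{26497}{48119} + \frac{s}{h} = \frac{26497}{48119} + \frac{360}{\frac{13725}{3263}} = 26497 \cdot \frac{1}{48119} + 360 \cdot \frac{3263}{13725} = \frac{26497}{48119} + \frac{26104}{305} = \frac{1264179961}{14676295}$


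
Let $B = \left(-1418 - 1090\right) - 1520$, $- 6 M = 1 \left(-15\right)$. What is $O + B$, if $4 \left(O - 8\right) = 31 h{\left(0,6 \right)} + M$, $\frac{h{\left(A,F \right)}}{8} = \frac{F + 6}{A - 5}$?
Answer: $- \frac{166727}{40} \approx -4168.2$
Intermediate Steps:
$h{\left(A,F \right)} = \frac{8 \left(6 + F\right)}{-5 + A}$ ($h{\left(A,F \right)} = 8 \frac{F + 6}{A - 5} = 8 \frac{6 + F}{-5 + A} = \frac{8 \left(6 + F\right)}{-5 + A}$)
$M = \frac{5}{2}$ ($M = - \frac{1 \left(-15\right)}{6} = \left(- \frac{1}{6}\right) \left(-15\right) = \frac{5}{2} \approx 2.5$)
$B = -4028$ ($B = -2508 - 1520 = -4028$)
$O = - \frac{5607}{40}$ ($O = 8 + \frac{31 \frac{8 \left(6 + 6\right)}{-5 + 0} + \frac{5}{2}}{4} = 8 + \frac{31 \cdot 8 \frac{1}{-5} \cdot 12 + \frac{5}{2}}{4} = 8 + \frac{31 \cdot 8 \left(- \frac{1}{5}\right) 12 + \frac{5}{2}}{4} = 8 + \frac{31 \left(- \frac{96}{5}\right) + \frac{5}{2}}{4} = 8 + \frac{- \frac{2976}{5} + \frac{5}{2}}{4} = 8 + \frac{1}{4} \left(- \frac{5927}{10}\right) = 8 - \frac{5927}{40} = - \frac{5607}{40} \approx -140.18$)
$O + B = - \frac{5607}{40} - 4028 = - \frac{166727}{40}$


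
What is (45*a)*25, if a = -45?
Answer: -50625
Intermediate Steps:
(45*a)*25 = (45*(-45))*25 = -2025*25 = -50625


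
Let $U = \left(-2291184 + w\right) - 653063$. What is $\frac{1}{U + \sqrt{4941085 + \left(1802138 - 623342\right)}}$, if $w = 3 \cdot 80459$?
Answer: $- \frac{2702870}{7305500117019} - \frac{\sqrt{6119881}}{7305500117019} \approx -3.7032 \cdot 10^{-7}$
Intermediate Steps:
$w = 241377$
$U = -2702870$ ($U = \left(-2291184 + 241377\right) - 653063 = -2049807 - 653063 = -2702870$)
$\frac{1}{U + \sqrt{4941085 + \left(1802138 - 623342\right)}} = \frac{1}{-2702870 + \sqrt{4941085 + \left(1802138 - 623342\right)}} = \frac{1}{-2702870 + \sqrt{4941085 + 1178796}} = \frac{1}{-2702870 + \sqrt{6119881}}$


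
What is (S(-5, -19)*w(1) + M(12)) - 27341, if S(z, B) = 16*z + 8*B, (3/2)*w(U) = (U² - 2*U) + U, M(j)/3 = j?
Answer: -27305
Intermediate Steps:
M(j) = 3*j
w(U) = -2*U/3 + 2*U²/3 (w(U) = 2*((U² - 2*U) + U)/3 = 2*(U² - U)/3 = -2*U/3 + 2*U²/3)
S(z, B) = 8*B + 16*z
(S(-5, -19)*w(1) + M(12)) - 27341 = ((8*(-19) + 16*(-5))*((⅔)*1*(-1 + 1)) + 3*12) - 27341 = ((-152 - 80)*((⅔)*1*0) + 36) - 27341 = (-232*0 + 36) - 27341 = (0 + 36) - 27341 = 36 - 27341 = -27305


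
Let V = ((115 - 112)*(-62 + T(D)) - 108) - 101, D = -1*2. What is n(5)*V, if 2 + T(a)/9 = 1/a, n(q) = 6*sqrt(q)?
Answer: -2775*sqrt(5) ≈ -6205.1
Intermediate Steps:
D = -2
T(a) = -18 + 9/a
V = -925/2 (V = ((115 - 112)*(-62 + (-18 + 9/(-2))) - 108) - 101 = (3*(-62 + (-18 + 9*(-1/2))) - 108) - 101 = (3*(-62 + (-18 - 9/2)) - 108) - 101 = (3*(-62 - 45/2) - 108) - 101 = (3*(-169/2) - 108) - 101 = (-507/2 - 108) - 101 = -723/2 - 101 = -925/2 ≈ -462.50)
n(5)*V = (6*sqrt(5))*(-925/2) = -2775*sqrt(5)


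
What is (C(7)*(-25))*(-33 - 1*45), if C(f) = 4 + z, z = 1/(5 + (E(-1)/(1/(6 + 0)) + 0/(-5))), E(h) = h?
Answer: 5850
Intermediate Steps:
z = -1 (z = 1/(5 + (-1/(1/(6 + 0)) + 0/(-5))) = 1/(5 + (-1/(1/6) + 0*(-⅕))) = 1/(5 + (-1/⅙ + 0)) = 1/(5 + (-1*6 + 0)) = 1/(5 + (-6 + 0)) = 1/(5 - 6) = 1/(-1) = -1)
C(f) = 3 (C(f) = 4 - 1 = 3)
(C(7)*(-25))*(-33 - 1*45) = (3*(-25))*(-33 - 1*45) = -75*(-33 - 45) = -75*(-78) = 5850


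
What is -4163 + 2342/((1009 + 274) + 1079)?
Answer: -4915332/1181 ≈ -4162.0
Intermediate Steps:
-4163 + 2342/((1009 + 274) + 1079) = -4163 + 2342/(1283 + 1079) = -4163 + 2342/2362 = -4163 + 2342*(1/2362) = -4163 + 1171/1181 = -4915332/1181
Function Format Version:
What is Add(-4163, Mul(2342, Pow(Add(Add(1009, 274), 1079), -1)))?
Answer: Rational(-4915332, 1181) ≈ -4162.0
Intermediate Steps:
Add(-4163, Mul(2342, Pow(Add(Add(1009, 274), 1079), -1))) = Add(-4163, Mul(2342, Pow(Add(1283, 1079), -1))) = Add(-4163, Mul(2342, Pow(2362, -1))) = Add(-4163, Mul(2342, Rational(1, 2362))) = Add(-4163, Rational(1171, 1181)) = Rational(-4915332, 1181)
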